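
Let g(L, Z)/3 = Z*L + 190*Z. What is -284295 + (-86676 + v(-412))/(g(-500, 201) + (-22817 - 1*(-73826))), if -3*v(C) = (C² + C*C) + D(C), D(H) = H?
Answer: -115924382981/407763 ≈ -2.8429e+5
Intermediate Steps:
g(L, Z) = 570*Z + 3*L*Z (g(L, Z) = 3*(Z*L + 190*Z) = 3*(L*Z + 190*Z) = 3*(190*Z + L*Z) = 570*Z + 3*L*Z)
v(C) = -2*C²/3 - C/3 (v(C) = -((C² + C*C) + C)/3 = -((C² + C²) + C)/3 = -(2*C² + C)/3 = -(C + 2*C²)/3 = -2*C²/3 - C/3)
-284295 + (-86676 + v(-412))/(g(-500, 201) + (-22817 - 1*(-73826))) = -284295 + (-86676 + (⅓)*(-412)*(-1 - 2*(-412)))/(3*201*(190 - 500) + (-22817 - 1*(-73826))) = -284295 + (-86676 + (⅓)*(-412)*(-1 + 824))/(3*201*(-310) + (-22817 + 73826)) = -284295 + (-86676 + (⅓)*(-412)*823)/(-186930 + 51009) = -284295 + (-86676 - 339076/3)/(-135921) = -284295 - 599104/3*(-1/135921) = -284295 + 599104/407763 = -115924382981/407763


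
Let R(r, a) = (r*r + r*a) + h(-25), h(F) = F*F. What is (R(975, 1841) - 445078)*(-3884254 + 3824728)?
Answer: -136978076322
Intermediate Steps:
h(F) = F**2
R(r, a) = 625 + r**2 + a*r (R(r, a) = (r*r + r*a) + (-25)**2 = (r**2 + a*r) + 625 = 625 + r**2 + a*r)
(R(975, 1841) - 445078)*(-3884254 + 3824728) = ((625 + 975**2 + 1841*975) - 445078)*(-3884254 + 3824728) = ((625 + 950625 + 1794975) - 445078)*(-59526) = (2746225 - 445078)*(-59526) = 2301147*(-59526) = -136978076322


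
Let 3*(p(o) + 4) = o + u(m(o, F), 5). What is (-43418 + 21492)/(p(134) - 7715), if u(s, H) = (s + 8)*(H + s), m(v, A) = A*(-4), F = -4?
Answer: 65778/22519 ≈ 2.9210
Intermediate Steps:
m(v, A) = -4*A
u(s, H) = (8 + s)*(H + s)
p(o) = 164 + o/3 (p(o) = -4 + (o + ((-4*(-4))² + 8*5 + 8*(-4*(-4)) + 5*(-4*(-4))))/3 = -4 + (o + (16² + 40 + 8*16 + 5*16))/3 = -4 + (o + (256 + 40 + 128 + 80))/3 = -4 + (o + 504)/3 = -4 + (504 + o)/3 = -4 + (168 + o/3) = 164 + o/3)
(-43418 + 21492)/(p(134) - 7715) = (-43418 + 21492)/((164 + (⅓)*134) - 7715) = -21926/((164 + 134/3) - 7715) = -21926/(626/3 - 7715) = -21926/(-22519/3) = -21926*(-3/22519) = 65778/22519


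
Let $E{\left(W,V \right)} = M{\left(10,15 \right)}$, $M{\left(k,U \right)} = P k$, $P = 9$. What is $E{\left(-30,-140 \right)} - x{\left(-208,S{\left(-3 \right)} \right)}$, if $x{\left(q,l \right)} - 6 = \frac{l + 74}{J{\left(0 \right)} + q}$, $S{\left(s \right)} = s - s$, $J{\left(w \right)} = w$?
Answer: $\frac{8773}{104} \approx 84.356$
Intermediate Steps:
$M{\left(k,U \right)} = 9 k$
$E{\left(W,V \right)} = 90$ ($E{\left(W,V \right)} = 9 \cdot 10 = 90$)
$S{\left(s \right)} = 0$
$x{\left(q,l \right)} = 6 + \frac{74 + l}{q}$ ($x{\left(q,l \right)} = 6 + \frac{l + 74}{0 + q} = 6 + \frac{74 + l}{q}$)
$E{\left(-30,-140 \right)} - x{\left(-208,S{\left(-3 \right)} \right)} = 90 - \frac{74 + 0 + 6 \left(-208\right)}{-208} = 90 - - \frac{74 + 0 - 1248}{208} = 90 - \left(- \frac{1}{208}\right) \left(-1174\right) = 90 - \frac{587}{104} = \frac{8773}{104}$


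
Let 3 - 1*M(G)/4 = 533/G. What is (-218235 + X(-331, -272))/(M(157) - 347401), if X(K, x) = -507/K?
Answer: 74123782/117996535 ≈ 0.62819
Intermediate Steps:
M(G) = 12 - 2132/G
(-218235 + X(-331, -272))/(M(157) - 347401) = (-218235 - 507/(-331))/((12 - 2132/157) - 347401) = (-218235 - 507*(-1/331))/((12 - 2132*1/157) - 347401) = (-218235 + 507/331)/((12 - 2132/157) - 347401) = -72235278/(331*(-248/157 - 347401)) = -72235278/(331*(-54542205/157)) = -72235278/331*(-157/54542205) = 74123782/117996535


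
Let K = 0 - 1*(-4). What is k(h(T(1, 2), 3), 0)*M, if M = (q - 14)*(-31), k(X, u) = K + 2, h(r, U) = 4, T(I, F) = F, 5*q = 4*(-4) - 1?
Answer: 16182/5 ≈ 3236.4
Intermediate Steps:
K = 4 (K = 0 + 4 = 4)
q = -17/5 (q = (4*(-4) - 1)/5 = (-16 - 1)/5 = (⅕)*(-17) = -17/5 ≈ -3.4000)
k(X, u) = 6 (k(X, u) = 4 + 2 = 6)
M = 2697/5 (M = (-17/5 - 14)*(-31) = -87/5*(-31) = 2697/5 ≈ 539.40)
k(h(T(1, 2), 3), 0)*M = 6*(2697/5) = 16182/5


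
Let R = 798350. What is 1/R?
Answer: 1/798350 ≈ 1.2526e-6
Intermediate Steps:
1/R = 1/798350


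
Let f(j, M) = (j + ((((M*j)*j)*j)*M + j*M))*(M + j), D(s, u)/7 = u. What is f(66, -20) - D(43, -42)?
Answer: 5289869010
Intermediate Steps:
D(s, u) = 7*u
f(j, M) = (M + j)*(j + M*j + M²*j³) (f(j, M) = (j + (((M*j²)*j)*M + M*j))*(M + j) = (j + ((M*j³)*M + M*j))*(M + j) = (j + (M²*j³ + M*j))*(M + j) = (j + (M*j + M²*j³))*(M + j) = (j + M*j + M²*j³)*(M + j) = (M + j)*(j + M*j + M²*j³))
f(66, -20) - D(43, -42) = 66*(-20 + 66 + (-20)² - 20*66 + (-20)²*66³ + (-20)³*66²) - 7*(-42) = 66*(-20 + 66 + 400 - 1320 + 400*287496 - 8000*4356) - 1*(-294) = 66*(-20 + 66 + 400 - 1320 + 114998400 - 34848000) + 294 = 66*80149526 + 294 = 5289868716 + 294 = 5289869010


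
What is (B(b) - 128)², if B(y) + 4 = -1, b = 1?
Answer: 17689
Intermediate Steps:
B(y) = -5 (B(y) = -4 - 1 = -5)
(B(b) - 128)² = (-5 - 128)² = (-133)² = 17689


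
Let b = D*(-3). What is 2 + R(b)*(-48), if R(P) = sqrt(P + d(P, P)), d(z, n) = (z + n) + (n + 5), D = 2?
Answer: 2 - 48*I*sqrt(19) ≈ 2.0 - 209.23*I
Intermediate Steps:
d(z, n) = 5 + z + 2*n (d(z, n) = (n + z) + (5 + n) = 5 + z + 2*n)
b = -6 (b = 2*(-3) = -6)
R(P) = sqrt(5 + 4*P) (R(P) = sqrt(P + (5 + P + 2*P)) = sqrt(P + (5 + 3*P)) = sqrt(5 + 4*P))
2 + R(b)*(-48) = 2 + sqrt(5 + 4*(-6))*(-48) = 2 + sqrt(5 - 24)*(-48) = 2 + sqrt(-19)*(-48) = 2 + (I*sqrt(19))*(-48) = 2 - 48*I*sqrt(19)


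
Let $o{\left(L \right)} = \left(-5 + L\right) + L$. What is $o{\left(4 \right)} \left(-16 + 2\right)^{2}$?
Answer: $588$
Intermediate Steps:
$o{\left(L \right)} = -5 + 2 L$
$o{\left(4 \right)} \left(-16 + 2\right)^{2} = \left(-5 + 2 \cdot 4\right) \left(-16 + 2\right)^{2} = \left(-5 + 8\right) \left(-14\right)^{2} = 3 \cdot 196 = 588$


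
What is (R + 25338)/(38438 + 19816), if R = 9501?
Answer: 1659/2774 ≈ 0.59805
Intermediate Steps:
(R + 25338)/(38438 + 19816) = (9501 + 25338)/(38438 + 19816) = 34839/58254 = 34839*(1/58254) = 1659/2774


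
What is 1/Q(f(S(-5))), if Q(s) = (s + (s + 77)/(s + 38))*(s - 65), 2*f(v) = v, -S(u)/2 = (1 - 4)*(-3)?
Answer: 29/14282 ≈ 0.0020305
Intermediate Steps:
S(u) = -18 (S(u) = -2*(1 - 4)*(-3) = -(-6)*(-3) = -2*9 = -18)
f(v) = v/2
Q(s) = (-65 + s)*(s + (77 + s)/(38 + s)) (Q(s) = (s + (77 + s)/(38 + s))*(-65 + s) = (-65 + s)*(s + (77 + s)/(38 + s)))
1/Q(f(S(-5))) = 1/((-5005 + ((½)*(-18))³ - 1229*(-18) - 26*((½)*(-18))²)/(38 + (½)*(-18))) = 1/((-5005 + (-9)³ - 2458*(-9) - 26*(-9)²)/(38 - 9)) = 1/((-5005 - 729 + 22122 - 26*81)/29) = 1/((-5005 - 729 + 22122 - 2106)/29) = 1/((1/29)*14282) = 1/(14282/29) = 29/14282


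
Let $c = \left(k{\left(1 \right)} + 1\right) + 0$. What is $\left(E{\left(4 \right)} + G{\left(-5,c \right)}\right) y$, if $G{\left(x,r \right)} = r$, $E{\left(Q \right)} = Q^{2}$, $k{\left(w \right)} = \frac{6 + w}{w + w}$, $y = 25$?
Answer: $\frac{1025}{2} \approx 512.5$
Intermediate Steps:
$k{\left(w \right)} = \frac{6 + w}{2 w}$
$c = \frac{9}{2}$ ($c = \left(\frac{6 + 1}{2 \cdot 1} + 1\right) + 0 = \left(\frac{1}{2} \cdot 1 \cdot 7 + 1\right) + 0 = \left(\frac{7}{2} + 1\right) + 0 = \frac{9}{2} + 0 = \frac{9}{2} \approx 4.5$)
$\left(E{\left(4 \right)} + G{\left(-5,c \right)}\right) y = \left(4^{2} + \frac{9}{2}\right) 25 = \left(16 + \frac{9}{2}\right) 25 = \frac{41}{2} \cdot 25 = \frac{1025}{2}$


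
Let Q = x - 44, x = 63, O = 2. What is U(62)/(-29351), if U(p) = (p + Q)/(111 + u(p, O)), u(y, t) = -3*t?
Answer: -27/1027285 ≈ -2.6283e-5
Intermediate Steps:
Q = 19 (Q = 63 - 44 = 19)
U(p) = 19/105 + p/105 (U(p) = (p + 19)/(111 - 3*2) = (19 + p)/(111 - 6) = (19 + p)/105 = (19 + p)*(1/105) = 19/105 + p/105)
U(62)/(-29351) = (19/105 + (1/105)*62)/(-29351) = (19/105 + 62/105)*(-1/29351) = (27/35)*(-1/29351) = -27/1027285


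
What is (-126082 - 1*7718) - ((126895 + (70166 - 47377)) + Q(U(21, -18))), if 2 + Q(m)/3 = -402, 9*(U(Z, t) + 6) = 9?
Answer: -282272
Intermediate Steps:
U(Z, t) = -5 (U(Z, t) = -6 + (⅑)*9 = -6 + 1 = -5)
Q(m) = -1212 (Q(m) = -6 + 3*(-402) = -6 - 1206 = -1212)
(-126082 - 1*7718) - ((126895 + (70166 - 47377)) + Q(U(21, -18))) = (-126082 - 1*7718) - ((126895 + (70166 - 47377)) - 1212) = (-126082 - 7718) - ((126895 + 22789) - 1212) = -133800 - (149684 - 1212) = -133800 - 1*148472 = -133800 - 148472 = -282272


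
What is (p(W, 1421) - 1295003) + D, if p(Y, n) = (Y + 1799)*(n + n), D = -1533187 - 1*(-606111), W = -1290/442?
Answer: 637006969/221 ≈ 2.8824e+6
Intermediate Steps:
W = -645/221 (W = -1290*1/442 = -645/221 ≈ -2.9186)
D = -927076 (D = -1533187 + 606111 = -927076)
p(Y, n) = 2*n*(1799 + Y) (p(Y, n) = (1799 + Y)*(2*n) = 2*n*(1799 + Y))
(p(W, 1421) - 1295003) + D = (2*1421*(1799 - 645/221) - 1295003) - 927076 = (2*1421*(396934/221) - 1295003) - 927076 = (1128086428/221 - 1295003) - 927076 = 841890765/221 - 927076 = 637006969/221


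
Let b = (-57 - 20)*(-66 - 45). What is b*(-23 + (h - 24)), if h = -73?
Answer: -1025640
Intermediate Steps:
b = 8547 (b = -77*(-111) = 8547)
b*(-23 + (h - 24)) = 8547*(-23 + (-73 - 24)) = 8547*(-23 - 97) = 8547*(-120) = -1025640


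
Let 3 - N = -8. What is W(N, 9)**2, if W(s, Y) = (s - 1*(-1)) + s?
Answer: 529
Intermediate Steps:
N = 11 (N = 3 - 1*(-8) = 3 + 8 = 11)
W(s, Y) = 1 + 2*s (W(s, Y) = (s + 1) + s = (1 + s) + s = 1 + 2*s)
W(N, 9)**2 = (1 + 2*11)**2 = (1 + 22)**2 = 23**2 = 529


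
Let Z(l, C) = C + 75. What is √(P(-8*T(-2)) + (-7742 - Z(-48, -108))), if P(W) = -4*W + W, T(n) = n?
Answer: I*√7757 ≈ 88.074*I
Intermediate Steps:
Z(l, C) = 75 + C
P(W) = -3*W
√(P(-8*T(-2)) + (-7742 - Z(-48, -108))) = √(-(-24)*(-2) + (-7742 - (75 - 108))) = √(-3*16 + (-7742 - 1*(-33))) = √(-48 + (-7742 + 33)) = √(-48 - 7709) = √(-7757) = I*√7757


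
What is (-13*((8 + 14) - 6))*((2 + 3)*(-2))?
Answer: 2080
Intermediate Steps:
(-13*((8 + 14) - 6))*((2 + 3)*(-2)) = (-13*(22 - 6))*(5*(-2)) = -13*16*(-10) = -208*(-10) = 2080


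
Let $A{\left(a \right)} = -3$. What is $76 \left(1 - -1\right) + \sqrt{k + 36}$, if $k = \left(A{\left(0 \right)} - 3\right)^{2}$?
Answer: $152 + 6 \sqrt{2} \approx 160.49$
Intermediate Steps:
$k = 36$ ($k = \left(-3 - 3\right)^{2} = \left(-6\right)^{2} = 36$)
$76 \left(1 - -1\right) + \sqrt{k + 36} = 76 \left(1 - -1\right) + \sqrt{36 + 36} = 76 \left(1 + 1\right) + \sqrt{72} = 76 \cdot 2 + 6 \sqrt{2} = 152 + 6 \sqrt{2}$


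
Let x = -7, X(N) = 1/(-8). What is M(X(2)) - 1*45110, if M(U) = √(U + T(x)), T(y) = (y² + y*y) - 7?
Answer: -45110 + √1454/4 ≈ -45101.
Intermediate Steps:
X(N) = -⅛
T(y) = -7 + 2*y² (T(y) = (y² + y²) - 7 = 2*y² - 7 = -7 + 2*y²)
M(U) = √(91 + U) (M(U) = √(U + (-7 + 2*(-7)²)) = √(U + (-7 + 2*49)) = √(U + (-7 + 98)) = √(U + 91) = √(91 + U))
M(X(2)) - 1*45110 = √(91 - ⅛) - 1*45110 = √(727/8) - 45110 = √1454/4 - 45110 = -45110 + √1454/4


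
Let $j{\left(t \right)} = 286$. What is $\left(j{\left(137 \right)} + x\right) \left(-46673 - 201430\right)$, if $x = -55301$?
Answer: $13649386545$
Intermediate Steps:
$\left(j{\left(137 \right)} + x\right) \left(-46673 - 201430\right) = \left(286 - 55301\right) \left(-46673 - 201430\right) = \left(-55015\right) \left(-248103\right) = 13649386545$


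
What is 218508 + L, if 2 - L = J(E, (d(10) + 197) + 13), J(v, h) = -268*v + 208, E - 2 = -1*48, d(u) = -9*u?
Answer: 205974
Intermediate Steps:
E = -46 (E = 2 - 1*48 = 2 - 48 = -46)
J(v, h) = 208 - 268*v
L = -12534 (L = 2 - (208 - 268*(-46)) = 2 - (208 + 12328) = 2 - 1*12536 = 2 - 12536 = -12534)
218508 + L = 218508 - 12534 = 205974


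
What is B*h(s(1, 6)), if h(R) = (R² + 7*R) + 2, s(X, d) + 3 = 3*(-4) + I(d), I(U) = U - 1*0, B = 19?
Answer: 380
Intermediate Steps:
I(U) = U (I(U) = U + 0 = U)
s(X, d) = -15 + d (s(X, d) = -3 + (3*(-4) + d) = -3 + (-12 + d) = -15 + d)
h(R) = 2 + R² + 7*R
B*h(s(1, 6)) = 19*(2 + (-15 + 6)² + 7*(-15 + 6)) = 19*(2 + (-9)² + 7*(-9)) = 19*(2 + 81 - 63) = 19*20 = 380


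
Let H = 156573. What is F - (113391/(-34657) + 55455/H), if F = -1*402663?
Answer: -728324907870845/1808783487 ≈ -4.0266e+5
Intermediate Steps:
F = -402663
F - (113391/(-34657) + 55455/H) = -402663 - (113391/(-34657) + 55455/156573) = -402663 - (113391*(-1/34657) + 55455*(1/156573)) = -402663 - (-113391/34657 + 18485/52191) = -402663 - 1*(-5277355036/1808783487) = -402663 + 5277355036/1808783487 = -728324907870845/1808783487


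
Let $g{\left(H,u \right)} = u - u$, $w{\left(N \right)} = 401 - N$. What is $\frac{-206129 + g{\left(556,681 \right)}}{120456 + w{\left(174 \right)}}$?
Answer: $- \frac{206129}{120683} \approx -1.708$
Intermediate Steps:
$g{\left(H,u \right)} = 0$
$\frac{-206129 + g{\left(556,681 \right)}}{120456 + w{\left(174 \right)}} = \frac{-206129 + 0}{120456 + \left(401 - 174\right)} = - \frac{206129}{120456 + \left(401 - 174\right)} = - \frac{206129}{120456 + 227} = - \frac{206129}{120683}$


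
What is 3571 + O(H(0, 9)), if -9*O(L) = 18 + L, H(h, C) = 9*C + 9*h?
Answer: 3560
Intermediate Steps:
O(L) = -2 - L/9 (O(L) = -(18 + L)/9 = -2 - L/9)
3571 + O(H(0, 9)) = 3571 + (-2 - (9*9 + 9*0)/9) = 3571 + (-2 - (81 + 0)/9) = 3571 + (-2 - ⅑*81) = 3571 + (-2 - 9) = 3571 - 11 = 3560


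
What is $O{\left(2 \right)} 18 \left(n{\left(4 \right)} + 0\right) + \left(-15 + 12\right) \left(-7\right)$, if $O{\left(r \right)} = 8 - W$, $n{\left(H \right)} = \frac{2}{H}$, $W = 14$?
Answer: $-33$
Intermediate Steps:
$O{\left(r \right)} = -6$ ($O{\left(r \right)} = 8 - 14 = -6$)
$O{\left(2 \right)} 18 \left(n{\left(4 \right)} + 0\right) + \left(-15 + 12\right) \left(-7\right) = - 6 \cdot 18 \left(\frac{2}{4} + 0\right) + \left(-15 + 12\right) \left(-7\right) = - 6 \cdot 18 \left(2 \cdot \frac{1}{4} + 0\right) - -21 = - 6 \cdot 18 \left(\frac{1}{2} + 0\right) + 21 = - 6 \cdot 18 \cdot \frac{1}{2} + 21 = \left(-6\right) 9 + 21 = -54 + 21 = -33$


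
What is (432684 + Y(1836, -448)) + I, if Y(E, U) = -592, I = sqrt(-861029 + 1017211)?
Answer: 432092 + sqrt(156182) ≈ 4.3249e+5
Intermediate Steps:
I = sqrt(156182) ≈ 395.20
(432684 + Y(1836, -448)) + I = (432684 - 592) + sqrt(156182) = 432092 + sqrt(156182)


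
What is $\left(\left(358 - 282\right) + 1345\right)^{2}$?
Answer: $2019241$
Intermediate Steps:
$\left(\left(358 - 282\right) + 1345\right)^{2} = \left(76 + 1345\right)^{2} = 1421^{2} = 2019241$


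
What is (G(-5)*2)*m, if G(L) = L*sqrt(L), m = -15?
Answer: 150*I*sqrt(5) ≈ 335.41*I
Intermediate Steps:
G(L) = L**(3/2)
(G(-5)*2)*m = ((-5)**(3/2)*2)*(-15) = (-5*I*sqrt(5)*2)*(-15) = -10*I*sqrt(5)*(-15) = 150*I*sqrt(5)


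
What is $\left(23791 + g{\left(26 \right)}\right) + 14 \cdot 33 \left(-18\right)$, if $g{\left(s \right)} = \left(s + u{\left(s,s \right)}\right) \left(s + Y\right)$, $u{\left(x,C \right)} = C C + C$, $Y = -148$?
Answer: $-73341$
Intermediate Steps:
$u{\left(x,C \right)} = C + C^{2}$ ($u{\left(x,C \right)} = C^{2} + C = C + C^{2}$)
$g{\left(s \right)} = \left(-148 + s\right) \left(s + s \left(1 + s\right)\right)$ ($g{\left(s \right)} = \left(s + s \left(1 + s\right)\right) \left(s - 148\right) = \left(s + s \left(1 + s\right)\right) \left(-148 + s\right) = \left(-148 + s\right) \left(s + s \left(1 + s\right)\right)$)
$\left(23791 + g{\left(26 \right)}\right) + 14 \cdot 33 \left(-18\right) = \left(23791 + 26 \left(-296 + 26^{2} - 3796\right)\right) + 14 \cdot 33 \left(-18\right) = \left(23791 + 26 \left(-296 + 676 - 3796\right)\right) + 462 \left(-18\right) = \left(23791 + 26 \left(-3416\right)\right) - 8316 = \left(23791 - 88816\right) - 8316 = -65025 - 8316 = -73341$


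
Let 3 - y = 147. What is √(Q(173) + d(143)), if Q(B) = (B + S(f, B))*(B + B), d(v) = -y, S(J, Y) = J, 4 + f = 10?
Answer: √62078 ≈ 249.15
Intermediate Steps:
f = 6 (f = -4 + 10 = 6)
y = -144 (y = 3 - 1*147 = 3 - 147 = -144)
d(v) = 144 (d(v) = -1*(-144) = 144)
Q(B) = 2*B*(6 + B) (Q(B) = (B + 6)*(B + B) = (6 + B)*(2*B) = 2*B*(6 + B))
√(Q(173) + d(143)) = √(2*173*(6 + 173) + 144) = √(2*173*179 + 144) = √(61934 + 144) = √62078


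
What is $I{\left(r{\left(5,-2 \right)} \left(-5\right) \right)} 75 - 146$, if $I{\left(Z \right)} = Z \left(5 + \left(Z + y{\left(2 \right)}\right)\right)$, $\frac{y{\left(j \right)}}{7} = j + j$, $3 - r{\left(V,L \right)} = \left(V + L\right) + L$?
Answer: $-17396$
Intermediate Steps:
$r{\left(V,L \right)} = 3 - V - 2 L$ ($r{\left(V,L \right)} = 3 - \left(\left(V + L\right) + L\right) = 3 - \left(\left(L + V\right) + L\right) = 3 - \left(V + 2 L\right) = 3 - V - 2 L$)
$y{\left(j \right)} = 14 j$ ($y{\left(j \right)} = 7 \left(j + j\right) = 7 \cdot 2 j = 14 j$)
$I{\left(Z \right)} = Z \left(33 + Z\right)$ ($I{\left(Z \right)} = Z \left(5 + \left(Z + 14 \cdot 2\right)\right) = Z \left(5 + \left(Z + 28\right)\right) = Z \left(5 + \left(28 + Z\right)\right) = Z \left(33 + Z\right)$)
$I{\left(r{\left(5,-2 \right)} \left(-5\right) \right)} 75 - 146 = \left(3 - 5 - -4\right) \left(-5\right) \left(33 + \left(3 - 5 - -4\right) \left(-5\right)\right) 75 - 146 = \left(3 - 5 + 4\right) \left(-5\right) \left(33 + \left(3 - 5 + 4\right) \left(-5\right)\right) 75 - 146 = 2 \left(-5\right) \left(33 + 2 \left(-5\right)\right) 75 - 146 = - 10 \left(33 - 10\right) 75 - 146 = \left(-10\right) 23 \cdot 75 - 146 = \left(-230\right) 75 - 146 = -17250 - 146 = -17396$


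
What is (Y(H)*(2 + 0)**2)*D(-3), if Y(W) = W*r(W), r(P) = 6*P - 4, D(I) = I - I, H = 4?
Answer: 0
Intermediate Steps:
D(I) = 0
r(P) = -4 + 6*P
Y(W) = W*(-4 + 6*W)
(Y(H)*(2 + 0)**2)*D(-3) = ((2*4*(-2 + 3*4))*(2 + 0)**2)*0 = ((2*4*(-2 + 12))*2**2)*0 = ((2*4*10)*4)*0 = (80*4)*0 = 320*0 = 0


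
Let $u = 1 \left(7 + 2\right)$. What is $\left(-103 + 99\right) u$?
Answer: $-36$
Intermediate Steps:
$u = 9$ ($u = 1 \cdot 9 = 9$)
$\left(-103 + 99\right) u = \left(-103 + 99\right) 9 = \left(-4\right) 9 = -36$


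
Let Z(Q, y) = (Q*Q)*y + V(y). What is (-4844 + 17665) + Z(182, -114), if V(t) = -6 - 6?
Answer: -3763327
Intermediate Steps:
V(t) = -12
Z(Q, y) = -12 + y*Q² (Z(Q, y) = (Q*Q)*y - 12 = Q²*y - 12 = y*Q² - 12 = -12 + y*Q²)
(-4844 + 17665) + Z(182, -114) = (-4844 + 17665) + (-12 - 114*182²) = 12821 + (-12 - 114*33124) = 12821 + (-12 - 3776136) = 12821 - 3776148 = -3763327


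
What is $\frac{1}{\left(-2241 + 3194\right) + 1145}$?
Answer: $\frac{1}{2098} \approx 0.00047664$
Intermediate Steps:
$\frac{1}{\left(-2241 + 3194\right) + 1145} = \frac{1}{953 + 1145} = \frac{1}{2098}$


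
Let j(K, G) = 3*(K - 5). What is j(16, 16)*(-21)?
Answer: -693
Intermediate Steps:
j(K, G) = -15 + 3*K (j(K, G) = 3*(-5 + K) = -15 + 3*K)
j(16, 16)*(-21) = (-15 + 3*16)*(-21) = (-15 + 48)*(-21) = 33*(-21) = -693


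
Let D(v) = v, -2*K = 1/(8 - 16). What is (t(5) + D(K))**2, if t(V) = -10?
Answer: 25281/256 ≈ 98.754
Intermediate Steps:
K = 1/16 (K = -1/(2*(8 - 16)) = -1/2/(-8) = -1/2*(-1/8) = 1/16 ≈ 0.062500)
(t(5) + D(K))**2 = (-10 + 1/16)**2 = (-159/16)**2 = 25281/256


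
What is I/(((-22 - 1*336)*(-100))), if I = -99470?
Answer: -9947/3580 ≈ -2.7785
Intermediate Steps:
I/(((-22 - 1*336)*(-100))) = -99470*(-1/(100*(-22 - 1*336))) = -99470*(-1/(100*(-22 - 336))) = -99470/((-358*(-100))) = -99470/35800 = -99470*1/35800 = -9947/3580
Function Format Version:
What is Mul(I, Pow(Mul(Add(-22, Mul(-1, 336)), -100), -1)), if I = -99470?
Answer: Rational(-9947, 3580) ≈ -2.7785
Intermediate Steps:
Mul(I, Pow(Mul(Add(-22, Mul(-1, 336)), -100), -1)) = Mul(-99470, Pow(Mul(Add(-22, Mul(-1, 336)), -100), -1)) = Mul(-99470, Pow(Mul(Add(-22, -336), -100), -1)) = Mul(-99470, Pow(Mul(-358, -100), -1)) = Mul(-99470, Pow(35800, -1)) = Mul(-99470, Rational(1, 35800)) = Rational(-9947, 3580)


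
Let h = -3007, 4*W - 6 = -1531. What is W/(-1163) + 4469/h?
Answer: -16204113/13988564 ≈ -1.1584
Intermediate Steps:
W = -1525/4 (W = 3/2 + (1/4)*(-1531) = 3/2 - 1531/4 = -1525/4 ≈ -381.25)
W/(-1163) + 4469/h = -1525/4/(-1163) + 4469/(-3007) = -1525/4*(-1/1163) + 4469*(-1/3007) = 1525/4652 - 4469/3007 = -16204113/13988564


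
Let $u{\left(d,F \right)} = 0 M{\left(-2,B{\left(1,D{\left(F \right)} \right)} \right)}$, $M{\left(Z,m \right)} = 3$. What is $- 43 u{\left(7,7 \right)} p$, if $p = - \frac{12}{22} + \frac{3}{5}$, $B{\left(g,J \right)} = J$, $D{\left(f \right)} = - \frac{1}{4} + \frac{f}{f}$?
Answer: $0$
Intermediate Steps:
$D{\left(f \right)} = \frac{3}{4}$ ($D{\left(f \right)} = \left(-1\right) \frac{1}{4} + 1 = - \frac{1}{4} + 1 = \frac{3}{4}$)
$p = \frac{3}{55}$ ($p = \left(-12\right) \frac{1}{22} + 3 \cdot \frac{1}{5} = - \frac{6}{11} + \frac{3}{5} = \frac{3}{55} \approx 0.054545$)
$u{\left(d,F \right)} = 0$ ($u{\left(d,F \right)} = 0 \cdot 3 = 0$)
$- 43 u{\left(7,7 \right)} p = \left(-43\right) 0 \cdot \frac{3}{55} = 0 \cdot \frac{3}{55} = 0$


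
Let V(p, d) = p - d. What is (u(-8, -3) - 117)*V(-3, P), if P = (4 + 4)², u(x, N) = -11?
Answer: 8576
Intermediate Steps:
P = 64 (P = 8² = 64)
(u(-8, -3) - 117)*V(-3, P) = (-11 - 117)*(-3 - 1*64) = -128*(-3 - 64) = -128*(-67) = 8576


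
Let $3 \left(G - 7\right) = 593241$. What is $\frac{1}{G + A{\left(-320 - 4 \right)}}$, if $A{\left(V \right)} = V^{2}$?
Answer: $\frac{1}{302730} \approx 3.3033 \cdot 10^{-6}$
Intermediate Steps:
$G = 197754$ ($G = 7 + \frac{1}{3} \cdot 593241 = 7 + 197747 = 197754$)
$\frac{1}{G + A{\left(-320 - 4 \right)}} = \frac{1}{197754 + \left(-320 - 4\right)^{2}} = \frac{1}{197754 + \left(-324\right)^{2}} = \frac{1}{197754 + 104976} = \frac{1}{302730}$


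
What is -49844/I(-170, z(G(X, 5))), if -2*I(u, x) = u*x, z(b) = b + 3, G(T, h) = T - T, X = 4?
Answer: -2932/15 ≈ -195.47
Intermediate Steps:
G(T, h) = 0
z(b) = 3 + b
I(u, x) = -u*x/2
-49844/I(-170, z(G(X, 5))) = -49844*1/(85*(3 + 0)) = -49844/((-½*(-170)*3)) = -49844/255 = -49844*1/255 = -2932/15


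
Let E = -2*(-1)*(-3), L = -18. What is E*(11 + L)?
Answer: 42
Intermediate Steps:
E = -6 (E = 2*(-3) = -6)
E*(11 + L) = -6*(11 - 18) = -6*(-7) = 42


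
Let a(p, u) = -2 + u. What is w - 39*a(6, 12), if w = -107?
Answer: -497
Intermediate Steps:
w - 39*a(6, 12) = -107 - 39*(-2 + 12) = -107 - 39*10 = -107 - 390 = -497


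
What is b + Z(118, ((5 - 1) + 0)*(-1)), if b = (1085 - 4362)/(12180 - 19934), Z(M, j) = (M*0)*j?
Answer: 3277/7754 ≈ 0.42262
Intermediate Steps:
Z(M, j) = 0 (Z(M, j) = 0*j = 0)
b = 3277/7754 (b = -3277/(-7754) = -3277*(-1/7754) = 3277/7754 ≈ 0.42262)
b + Z(118, ((5 - 1) + 0)*(-1)) = 3277/7754 + 0 = 3277/7754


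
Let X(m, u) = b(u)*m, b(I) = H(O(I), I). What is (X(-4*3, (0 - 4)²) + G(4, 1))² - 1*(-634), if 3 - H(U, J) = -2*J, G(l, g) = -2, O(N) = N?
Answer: 178718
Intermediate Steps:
H(U, J) = 3 + 2*J (H(U, J) = 3 - (-2)*J = 3 + 2*J)
b(I) = 3 + 2*I
X(m, u) = m*(3 + 2*u) (X(m, u) = (3 + 2*u)*m = m*(3 + 2*u))
(X(-4*3, (0 - 4)²) + G(4, 1))² - 1*(-634) = ((-4*3)*(3 + 2*(0 - 4)²) - 2)² - 1*(-634) = (-12*(3 + 2*(-4)²) - 2)² + 634 = (-12*(3 + 2*16) - 2)² + 634 = (-12*(3 + 32) - 2)² + 634 = (-12*35 - 2)² + 634 = (-420 - 2)² + 634 = (-422)² + 634 = 178084 + 634 = 178718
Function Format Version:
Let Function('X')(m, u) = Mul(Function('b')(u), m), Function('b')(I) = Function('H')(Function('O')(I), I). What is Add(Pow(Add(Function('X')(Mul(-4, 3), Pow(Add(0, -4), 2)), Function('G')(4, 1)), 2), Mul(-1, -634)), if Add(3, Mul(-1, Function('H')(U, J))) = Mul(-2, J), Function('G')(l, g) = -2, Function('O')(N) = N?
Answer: 178718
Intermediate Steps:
Function('H')(U, J) = Add(3, Mul(2, J)) (Function('H')(U, J) = Add(3, Mul(-1, Mul(-2, J))) = Add(3, Mul(2, J)))
Function('b')(I) = Add(3, Mul(2, I))
Function('X')(m, u) = Mul(m, Add(3, Mul(2, u))) (Function('X')(m, u) = Mul(Add(3, Mul(2, u)), m) = Mul(m, Add(3, Mul(2, u))))
Add(Pow(Add(Function('X')(Mul(-4, 3), Pow(Add(0, -4), 2)), Function('G')(4, 1)), 2), Mul(-1, -634)) = Add(Pow(Add(Mul(Mul(-4, 3), Add(3, Mul(2, Pow(Add(0, -4), 2)))), -2), 2), Mul(-1, -634)) = Add(Pow(Add(Mul(-12, Add(3, Mul(2, Pow(-4, 2)))), -2), 2), 634) = Add(Pow(Add(Mul(-12, Add(3, Mul(2, 16))), -2), 2), 634) = Add(Pow(Add(Mul(-12, Add(3, 32)), -2), 2), 634) = Add(Pow(Add(Mul(-12, 35), -2), 2), 634) = Add(Pow(Add(-420, -2), 2), 634) = Add(Pow(-422, 2), 634) = Add(178084, 634) = 178718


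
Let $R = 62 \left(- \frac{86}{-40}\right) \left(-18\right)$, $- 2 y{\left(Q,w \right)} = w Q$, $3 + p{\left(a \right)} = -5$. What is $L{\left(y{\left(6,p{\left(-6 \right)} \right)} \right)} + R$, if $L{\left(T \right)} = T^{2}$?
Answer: $- \frac{9117}{5} \approx -1823.4$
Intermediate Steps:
$p{\left(a \right)} = -8$ ($p{\left(a \right)} = -3 - 5 = -8$)
$y{\left(Q,w \right)} = - \frac{Q w}{2}$ ($y{\left(Q,w \right)} = - \frac{w Q}{2} = - \frac{Q w}{2}$)
$R = - \frac{11997}{5}$ ($R = 62 \left(\left(-86\right) \left(- \frac{1}{40}\right)\right) \left(-18\right) = 62 \cdot \frac{43}{20} \left(-18\right) = \frac{1333}{10} \left(-18\right) = - \frac{11997}{5} \approx -2399.4$)
$L{\left(y{\left(6,p{\left(-6 \right)} \right)} \right)} + R = \left(\left(- \frac{1}{2}\right) 6 \left(-8\right)\right)^{2} - \frac{11997}{5} = 24^{2} - \frac{11997}{5} = 576 - \frac{11997}{5} = - \frac{9117}{5}$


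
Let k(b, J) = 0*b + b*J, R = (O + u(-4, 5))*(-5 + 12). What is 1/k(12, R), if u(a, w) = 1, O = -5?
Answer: -1/336 ≈ -0.0029762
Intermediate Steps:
R = -28 (R = (-5 + 1)*(-5 + 12) = -4*7 = -28)
k(b, J) = J*b (k(b, J) = 0 + J*b = J*b)
1/k(12, R) = 1/(-28*12) = 1/(-336) = -1/336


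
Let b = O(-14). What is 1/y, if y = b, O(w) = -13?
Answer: -1/13 ≈ -0.076923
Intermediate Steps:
b = -13
y = -13
1/y = 1/(-13) = -1/13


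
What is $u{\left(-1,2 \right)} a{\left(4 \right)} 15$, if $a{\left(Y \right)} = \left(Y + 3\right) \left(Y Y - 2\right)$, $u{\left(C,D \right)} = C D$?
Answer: $-2940$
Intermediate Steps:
$a{\left(Y \right)} = \left(-2 + Y^{2}\right) \left(3 + Y\right)$ ($a{\left(Y \right)} = \left(3 + Y\right) \left(Y^{2} - 2\right) = \left(3 + Y\right) \left(-2 + Y^{2}\right) = \left(-2 + Y^{2}\right) \left(3 + Y\right)$)
$u{\left(-1,2 \right)} a{\left(4 \right)} 15 = \left(-1\right) 2 \left(-6 + 4^{3} - 8 + 3 \cdot 4^{2}\right) 15 = - 2 \left(-6 + 64 - 8 + 3 \cdot 16\right) 15 = - 2 \left(-6 + 64 - 8 + 48\right) 15 = \left(-2\right) 98 \cdot 15 = \left(-196\right) 15 = -2940$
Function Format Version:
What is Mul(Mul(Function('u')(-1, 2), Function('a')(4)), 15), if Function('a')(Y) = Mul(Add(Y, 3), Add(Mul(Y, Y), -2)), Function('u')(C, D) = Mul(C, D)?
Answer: -2940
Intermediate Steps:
Function('a')(Y) = Mul(Add(-2, Pow(Y, 2)), Add(3, Y)) (Function('a')(Y) = Mul(Add(3, Y), Add(Pow(Y, 2), -2)) = Mul(Add(3, Y), Add(-2, Pow(Y, 2))) = Mul(Add(-2, Pow(Y, 2)), Add(3, Y)))
Mul(Mul(Function('u')(-1, 2), Function('a')(4)), 15) = Mul(Mul(Mul(-1, 2), Add(-6, Pow(4, 3), Mul(-2, 4), Mul(3, Pow(4, 2)))), 15) = Mul(Mul(-2, Add(-6, 64, -8, Mul(3, 16))), 15) = Mul(Mul(-2, Add(-6, 64, -8, 48)), 15) = Mul(Mul(-2, 98), 15) = Mul(-196, 15) = -2940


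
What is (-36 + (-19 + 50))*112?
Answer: -560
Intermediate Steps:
(-36 + (-19 + 50))*112 = (-36 + 31)*112 = -5*112 = -560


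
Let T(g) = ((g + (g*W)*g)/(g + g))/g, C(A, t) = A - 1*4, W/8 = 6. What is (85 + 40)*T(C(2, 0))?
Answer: 11875/4 ≈ 2968.8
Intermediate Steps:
W = 48 (W = 8*6 = 48)
C(A, t) = -4 + A (C(A, t) = A - 4 = -4 + A)
T(g) = (g + 48*g²)/(2*g²) (T(g) = ((g + (g*48)*g)/(g + g))/g = ((g + (48*g)*g)/((2*g)))/g = ((g + 48*g²)*(1/(2*g)))/g = ((g + 48*g²)/(2*g))/g = (g + 48*g²)/(2*g²))
(85 + 40)*T(C(2, 0)) = (85 + 40)*(24 + 1/(2*(-4 + 2))) = 125*(24 + (½)/(-2)) = 125*(24 + (½)*(-½)) = 125*(24 - ¼) = 125*(95/4) = 11875/4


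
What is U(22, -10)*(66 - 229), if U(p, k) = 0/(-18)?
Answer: 0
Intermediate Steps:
U(p, k) = 0 (U(p, k) = 0*(-1/18) = 0)
U(22, -10)*(66 - 229) = 0*(66 - 229) = 0*(-163) = 0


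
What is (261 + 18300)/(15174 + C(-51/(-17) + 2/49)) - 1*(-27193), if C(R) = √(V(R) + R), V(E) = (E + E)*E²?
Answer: 245552121661444849/9029569249159 - 2122141*√6973647/9029569249159 ≈ 27194.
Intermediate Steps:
V(E) = 2*E³ (V(E) = (2*E)*E² = 2*E³)
C(R) = √(R + 2*R³) (C(R) = √(2*R³ + R) = √(R + 2*R³))
(261 + 18300)/(15174 + C(-51/(-17) + 2/49)) - 1*(-27193) = (261 + 18300)/(15174 + √((-51/(-17) + 2/49) + 2*(-51/(-17) + 2/49)³)) - 1*(-27193) = 18561/(15174 + √((-51*(-1/17) + 2*(1/49)) + 2*(-51*(-1/17) + 2*(1/49))³)) + 27193 = 18561/(15174 + √((3 + 2/49) + 2*(3 + 2/49)³)) + 27193 = 18561/(15174 + √(149/49 + 2*(149/49)³)) + 27193 = 18561/(15174 + √(149/49 + 2*(3307949/117649))) + 27193 = 18561/(15174 + √(149/49 + 6615898/117649)) + 27193 = 18561/(15174 + √(6973647/117649)) + 27193 = 18561/(15174 + √6973647/343) + 27193 = 27193 + 18561/(15174 + √6973647/343)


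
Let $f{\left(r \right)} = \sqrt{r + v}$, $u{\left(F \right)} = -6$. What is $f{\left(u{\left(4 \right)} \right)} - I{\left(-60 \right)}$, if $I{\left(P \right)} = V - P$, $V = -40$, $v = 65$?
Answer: $-20 + \sqrt{59} \approx -12.319$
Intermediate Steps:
$I{\left(P \right)} = -40 - P$
$f{\left(r \right)} = \sqrt{65 + r}$ ($f{\left(r \right)} = \sqrt{r + 65} = \sqrt{65 + r}$)
$f{\left(u{\left(4 \right)} \right)} - I{\left(-60 \right)} = \sqrt{65 - 6} - \left(-40 - -60\right) = \sqrt{59} - \left(-40 + 60\right) = \sqrt{59} - 20 = -20 + \sqrt{59}$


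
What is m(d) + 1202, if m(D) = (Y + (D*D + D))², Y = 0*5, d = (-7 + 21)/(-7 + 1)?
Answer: 98146/81 ≈ 1211.7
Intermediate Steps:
d = -7/3 (d = 14/(-6) = 14*(-⅙) = -7/3 ≈ -2.3333)
Y = 0
m(D) = (D + D²)² (m(D) = (0 + (D*D + D))² = (0 + (D² + D))² = (0 + (D + D²))² = (D + D²)²)
m(d) + 1202 = (-7/3)²*(1 - 7/3)² + 1202 = 49*(-4/3)²/9 + 1202 = (49/9)*(16/9) + 1202 = 784/81 + 1202 = 98146/81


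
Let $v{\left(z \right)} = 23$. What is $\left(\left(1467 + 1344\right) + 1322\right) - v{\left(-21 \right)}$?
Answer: $4110$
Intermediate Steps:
$\left(\left(1467 + 1344\right) + 1322\right) - v{\left(-21 \right)} = \left(\left(1467 + 1344\right) + 1322\right) - 23 = \left(2811 + 1322\right) - 23 = 4133 - 23 = 4110$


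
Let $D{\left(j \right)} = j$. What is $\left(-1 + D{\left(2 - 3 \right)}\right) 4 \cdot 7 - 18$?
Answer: $-74$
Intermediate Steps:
$\left(-1 + D{\left(2 - 3 \right)}\right) 4 \cdot 7 - 18 = \left(-1 + \left(2 - 3\right)\right) 4 \cdot 7 - 18 = \left(-1 - 1\right) 4 \cdot 7 - 18 = \left(-2\right) 4 \cdot 7 - 18 = \left(-8\right) 7 - 18 = -56 - 18 = -74$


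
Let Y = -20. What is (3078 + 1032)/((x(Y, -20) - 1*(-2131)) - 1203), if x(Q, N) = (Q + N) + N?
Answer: 2055/434 ≈ 4.7350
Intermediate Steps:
x(Q, N) = Q + 2*N (x(Q, N) = (N + Q) + N = Q + 2*N)
(3078 + 1032)/((x(Y, -20) - 1*(-2131)) - 1203) = (3078 + 1032)/(((-20 + 2*(-20)) - 1*(-2131)) - 1203) = 4110/(((-20 - 40) + 2131) - 1203) = 4110/((-60 + 2131) - 1203) = 4110/(2071 - 1203) = 4110/868 = 4110*(1/868) = 2055/434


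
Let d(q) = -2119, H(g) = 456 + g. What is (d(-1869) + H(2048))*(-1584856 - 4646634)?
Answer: -2399123650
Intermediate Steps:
(d(-1869) + H(2048))*(-1584856 - 4646634) = (-2119 + (456 + 2048))*(-1584856 - 4646634) = (-2119 + 2504)*(-6231490) = 385*(-6231490) = -2399123650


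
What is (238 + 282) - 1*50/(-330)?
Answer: 17165/33 ≈ 520.15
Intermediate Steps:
(238 + 282) - 1*50/(-330) = 520 - 50*(-1/330) = 520 + 5/33 = 17165/33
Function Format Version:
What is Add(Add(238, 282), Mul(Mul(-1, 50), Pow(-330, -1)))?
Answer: Rational(17165, 33) ≈ 520.15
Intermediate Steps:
Add(Add(238, 282), Mul(Mul(-1, 50), Pow(-330, -1))) = Add(520, Mul(-50, Rational(-1, 330))) = Add(520, Rational(5, 33)) = Rational(17165, 33)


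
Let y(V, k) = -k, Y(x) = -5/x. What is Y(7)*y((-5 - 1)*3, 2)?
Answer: 10/7 ≈ 1.4286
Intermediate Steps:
Y(7)*y((-5 - 1)*3, 2) = (-5/7)*(-1*2) = -5*⅐*(-2) = -5/7*(-2) = 10/7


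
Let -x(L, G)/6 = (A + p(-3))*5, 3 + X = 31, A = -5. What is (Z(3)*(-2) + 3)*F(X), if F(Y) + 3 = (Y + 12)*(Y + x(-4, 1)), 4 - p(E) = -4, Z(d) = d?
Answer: 7449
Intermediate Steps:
X = 28 (X = -3 + 31 = 28)
p(E) = 8 (p(E) = 4 - 1*(-4) = 4 + 4 = 8)
x(L, G) = -90 (x(L, G) = -6*(-5 + 8)*5 = -18*5 = -6*15 = -90)
F(Y) = -3 + (-90 + Y)*(12 + Y) (F(Y) = -3 + (Y + 12)*(Y - 90) = -3 + (12 + Y)*(-90 + Y) = -3 + (-90 + Y)*(12 + Y))
(Z(3)*(-2) + 3)*F(X) = (3*(-2) + 3)*(-1083 + 28² - 78*28) = (-6 + 3)*(-1083 + 784 - 2184) = -3*(-2483) = 7449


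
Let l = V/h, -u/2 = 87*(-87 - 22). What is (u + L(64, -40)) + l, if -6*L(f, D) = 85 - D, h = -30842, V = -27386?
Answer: 1753002649/92526 ≈ 18946.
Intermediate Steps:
u = 18966 (u = -174*(-87 - 22) = -174*(-109) = -2*(-9483) = 18966)
L(f, D) = -85/6 + D/6 (L(f, D) = -(85 - D)/6 = -85/6 + D/6)
l = 13693/15421 (l = -27386/(-30842) = -27386*(-1/30842) = 13693/15421 ≈ 0.88795)
(u + L(64, -40)) + l = (18966 + (-85/6 + (⅙)*(-40))) + 13693/15421 = (18966 + (-85/6 - 20/3)) + 13693/15421 = (18966 - 125/6) + 13693/15421 = 113671/6 + 13693/15421 = 1753002649/92526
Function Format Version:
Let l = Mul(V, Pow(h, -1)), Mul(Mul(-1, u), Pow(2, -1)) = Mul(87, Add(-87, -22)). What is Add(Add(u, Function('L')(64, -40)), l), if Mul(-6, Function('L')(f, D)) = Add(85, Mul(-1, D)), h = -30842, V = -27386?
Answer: Rational(1753002649, 92526) ≈ 18946.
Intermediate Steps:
u = 18966 (u = Mul(-2, Mul(87, Add(-87, -22))) = Mul(-2, Mul(87, -109)) = Mul(-2, -9483) = 18966)
Function('L')(f, D) = Add(Rational(-85, 6), Mul(Rational(1, 6), D)) (Function('L')(f, D) = Mul(Rational(-1, 6), Add(85, Mul(-1, D))) = Add(Rational(-85, 6), Mul(Rational(1, 6), D)))
l = Rational(13693, 15421) (l = Mul(-27386, Pow(-30842, -1)) = Mul(-27386, Rational(-1, 30842)) = Rational(13693, 15421) ≈ 0.88795)
Add(Add(u, Function('L')(64, -40)), l) = Add(Add(18966, Add(Rational(-85, 6), Mul(Rational(1, 6), -40))), Rational(13693, 15421)) = Add(Add(18966, Add(Rational(-85, 6), Rational(-20, 3))), Rational(13693, 15421)) = Add(Add(18966, Rational(-125, 6)), Rational(13693, 15421)) = Add(Rational(113671, 6), Rational(13693, 15421)) = Rational(1753002649, 92526)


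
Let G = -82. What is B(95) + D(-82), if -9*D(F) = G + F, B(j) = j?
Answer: 1019/9 ≈ 113.22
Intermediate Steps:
D(F) = 82/9 - F/9 (D(F) = -(-82 + F)/9 = 82/9 - F/9)
B(95) + D(-82) = 95 + (82/9 - ⅑*(-82)) = 95 + (82/9 + 82/9) = 95 + 164/9 = 1019/9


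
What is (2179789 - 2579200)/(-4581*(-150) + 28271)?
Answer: -399411/715421 ≈ -0.55829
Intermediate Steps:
(2179789 - 2579200)/(-4581*(-150) + 28271) = -399411/(687150 + 28271) = -399411/715421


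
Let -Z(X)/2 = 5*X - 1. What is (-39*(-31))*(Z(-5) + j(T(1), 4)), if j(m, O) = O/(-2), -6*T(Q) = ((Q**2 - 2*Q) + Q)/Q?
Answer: 60450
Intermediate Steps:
Z(X) = 2 - 10*X (Z(X) = -2*(5*X - 1) = -2*(-1 + 5*X) = 2 - 10*X)
T(Q) = -(Q**2 - Q)/(6*Q) (T(Q) = -((Q**2 - 2*Q) + Q)/(6*Q) = -(Q**2 - Q)/(6*Q))
j(m, O) = -O/2 (j(m, O) = O*(-1/2) = -O/2)
(-39*(-31))*(Z(-5) + j(T(1), 4)) = (-39*(-31))*((2 - 10*(-5)) - 1/2*4) = 1209*((2 + 50) - 2) = 1209*(52 - 2) = 1209*50 = 60450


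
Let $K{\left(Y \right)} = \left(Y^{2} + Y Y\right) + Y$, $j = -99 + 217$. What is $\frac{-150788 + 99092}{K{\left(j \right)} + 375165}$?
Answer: $- \frac{17232}{134377} \approx -0.12824$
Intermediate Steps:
$j = 118$
$K{\left(Y \right)} = Y + 2 Y^{2}$ ($K{\left(Y \right)} = \left(Y^{2} + Y^{2}\right) + Y = 2 Y^{2} + Y = Y + 2 Y^{2}$)
$\frac{-150788 + 99092}{K{\left(j \right)} + 375165} = \frac{-150788 + 99092}{118 \left(1 + 2 \cdot 118\right) + 375165} = - \frac{51696}{118 \left(1 + 236\right) + 375165} = - \frac{51696}{118 \cdot 237 + 375165} = - \frac{51696}{27966 + 375165} = - \frac{51696}{403131} = \left(-51696\right) \frac{1}{403131} = - \frac{17232}{134377}$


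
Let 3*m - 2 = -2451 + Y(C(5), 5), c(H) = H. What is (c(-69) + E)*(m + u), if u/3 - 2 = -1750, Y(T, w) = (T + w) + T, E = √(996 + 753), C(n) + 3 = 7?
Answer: 417864 - 6056*√1749 ≈ 1.6460e+5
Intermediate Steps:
C(n) = 4 (C(n) = -3 + 7 = 4)
E = √1749 ≈ 41.821
Y(T, w) = w + 2*T
u = -5244 (u = 6 + 3*(-1750) = 6 - 5250 = -5244)
m = -812 (m = ⅔ + (-2451 + (5 + 2*4))/3 = ⅔ + (-2451 + (5 + 8))/3 = ⅔ + (-2451 + 13)/3 = ⅔ + (⅓)*(-2438) = ⅔ - 2438/3 = -812)
(c(-69) + E)*(m + u) = (-69 + √1749)*(-812 - 5244) = (-69 + √1749)*(-6056) = 417864 - 6056*√1749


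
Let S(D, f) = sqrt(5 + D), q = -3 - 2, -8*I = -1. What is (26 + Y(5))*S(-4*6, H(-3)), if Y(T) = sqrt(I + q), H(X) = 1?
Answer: -sqrt(1482)/4 + 26*I*sqrt(19) ≈ -9.6242 + 113.33*I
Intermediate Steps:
I = 1/8 (I = -1/8*(-1) = 1/8 ≈ 0.12500)
q = -5
Y(T) = I*sqrt(78)/4 (Y(T) = sqrt(1/8 - 5) = sqrt(-39/8) = I*sqrt(78)/4)
(26 + Y(5))*S(-4*6, H(-3)) = (26 + I*sqrt(78)/4)*sqrt(5 - 4*6) = (26 + I*sqrt(78)/4)*sqrt(5 - 24) = (26 + I*sqrt(78)/4)*sqrt(-19) = (26 + I*sqrt(78)/4)*(I*sqrt(19)) = I*sqrt(19)*(26 + I*sqrt(78)/4)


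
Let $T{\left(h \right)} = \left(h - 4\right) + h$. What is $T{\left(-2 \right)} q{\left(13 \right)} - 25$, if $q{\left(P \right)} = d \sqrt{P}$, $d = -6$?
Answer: $-25 + 48 \sqrt{13} \approx 148.07$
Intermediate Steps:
$T{\left(h \right)} = -4 + 2 h$ ($T{\left(h \right)} = \left(-4 + h\right) + h = -4 + 2 h$)
$q{\left(P \right)} = - 6 \sqrt{P}$
$T{\left(-2 \right)} q{\left(13 \right)} - 25 = \left(-4 + 2 \left(-2\right)\right) \left(- 6 \sqrt{13}\right) - 25 = \left(-4 - 4\right) \left(- 6 \sqrt{13}\right) - 25 = - 8 \left(- 6 \sqrt{13}\right) - 25 = 48 \sqrt{13} - 25 = -25 + 48 \sqrt{13}$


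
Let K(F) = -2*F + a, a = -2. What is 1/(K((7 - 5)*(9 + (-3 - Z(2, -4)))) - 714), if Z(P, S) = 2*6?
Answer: -1/692 ≈ -0.0014451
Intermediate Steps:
Z(P, S) = 12
K(F) = -2 - 2*F (K(F) = -2*F - 2 = -2 - 2*F)
1/(K((7 - 5)*(9 + (-3 - Z(2, -4)))) - 714) = 1/((-2 - 2*(7 - 5)*(9 + (-3 - 1*12))) - 714) = 1/((-2 - 4*(9 + (-3 - 12))) - 714) = 1/((-2 - 4*(9 - 15)) - 714) = 1/((-2 - 4*(-6)) - 714) = 1/((-2 - 2*(-12)) - 714) = 1/((-2 + 24) - 714) = 1/(22 - 714) = 1/(-692) = -1/692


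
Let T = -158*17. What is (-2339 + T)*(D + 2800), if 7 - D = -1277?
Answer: -20522100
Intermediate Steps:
D = 1284 (D = 7 - 1*(-1277) = 7 + 1277 = 1284)
T = -2686
(-2339 + T)*(D + 2800) = (-2339 - 2686)*(1284 + 2800) = -5025*4084 = -20522100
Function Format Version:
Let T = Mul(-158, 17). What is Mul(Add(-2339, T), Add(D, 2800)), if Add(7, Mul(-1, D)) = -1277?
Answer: -20522100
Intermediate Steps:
D = 1284 (D = Add(7, Mul(-1, -1277)) = Add(7, 1277) = 1284)
T = -2686
Mul(Add(-2339, T), Add(D, 2800)) = Mul(Add(-2339, -2686), Add(1284, 2800)) = Mul(-5025, 4084) = -20522100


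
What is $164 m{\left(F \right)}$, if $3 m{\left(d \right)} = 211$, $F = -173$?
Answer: $\frac{34604}{3} \approx 11535.0$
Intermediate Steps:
$m{\left(d \right)} = \frac{211}{3}$ ($m{\left(d \right)} = \frac{1}{3} \cdot 211 = \frac{211}{3}$)
$164 m{\left(F \right)} = 164 \cdot \frac{211}{3} = \frac{34604}{3}$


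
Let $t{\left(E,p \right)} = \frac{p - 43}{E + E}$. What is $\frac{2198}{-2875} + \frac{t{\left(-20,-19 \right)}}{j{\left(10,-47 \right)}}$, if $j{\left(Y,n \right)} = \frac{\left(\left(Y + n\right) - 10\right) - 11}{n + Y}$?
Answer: $\frac{149589}{667000} \approx 0.22427$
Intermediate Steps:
$j{\left(Y,n \right)} = \frac{-21 + Y + n}{Y + n}$ ($j{\left(Y,n \right)} = \frac{\left(-10 + Y + n\right) - 11}{Y + n} = \frac{-21 + Y + n}{Y + n}$)
$t{\left(E,p \right)} = \frac{-43 + p}{2 E}$
$\frac{2198}{-2875} + \frac{t{\left(-20,-19 \right)}}{j{\left(10,-47 \right)}} = \frac{2198}{-2875} + \frac{\frac{1}{2} \frac{1}{-20} \left(-43 - 19\right)}{\frac{1}{10 - 47} \left(-21 + 10 - 47\right)} = 2198 \left(- \frac{1}{2875}\right) + \frac{\frac{1}{2} \left(- \frac{1}{20}\right) \left(-62\right)}{\frac{1}{-37} \left(-58\right)} = - \frac{2198}{2875} + \frac{31}{20 \left(\left(- \frac{1}{37}\right) \left(-58\right)\right)} = - \frac{2198}{2875} + \frac{31}{20 \cdot \frac{58}{37}} = - \frac{2198}{2875} + \frac{31}{20} \cdot \frac{37}{58} = - \frac{2198}{2875} + \frac{1147}{1160} = \frac{149589}{667000}$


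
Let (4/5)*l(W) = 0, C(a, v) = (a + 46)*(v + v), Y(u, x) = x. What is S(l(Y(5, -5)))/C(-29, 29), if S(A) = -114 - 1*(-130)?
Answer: 8/493 ≈ 0.016227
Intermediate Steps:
C(a, v) = 2*v*(46 + a) (C(a, v) = (46 + a)*(2*v) = 2*v*(46 + a))
l(W) = 0 (l(W) = (5/4)*0 = 0)
S(A) = 16 (S(A) = -114 + 130 = 16)
S(l(Y(5, -5)))/C(-29, 29) = 16/((2*29*(46 - 29))) = 16/((2*29*17)) = 16/986 = 16*(1/986) = 8/493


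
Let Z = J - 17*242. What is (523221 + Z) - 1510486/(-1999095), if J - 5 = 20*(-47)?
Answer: 1035876564826/1999095 ≈ 5.1817e+5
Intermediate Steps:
J = -935 (J = 5 + 20*(-47) = 5 - 940 = -935)
Z = -5049 (Z = -935 - 17*242 = -935 - 4114 = -5049)
(523221 + Z) - 1510486/(-1999095) = (523221 - 5049) - 1510486/(-1999095) = 518172 - 1510486*(-1/1999095) = 518172 + 1510486/1999095 = 1035876564826/1999095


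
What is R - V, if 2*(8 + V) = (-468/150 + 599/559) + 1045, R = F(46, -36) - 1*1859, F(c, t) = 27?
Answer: -32778024/13975 ≈ -2345.5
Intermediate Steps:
R = -1832 (R = 27 - 1*1859 = 27 - 1859 = -1832)
V = 7175824/13975 (V = -8 + ((-468/150 + 599/559) + 1045)/2 = -8 + ((-468*1/150 + 599*(1/559)) + 1045)/2 = -8 + ((-78/25 + 599/559) + 1045)/2 = -8 + (-28627/13975 + 1045)/2 = -8 + (½)*(14575248/13975) = -8 + 7287624/13975 = 7175824/13975 ≈ 513.48)
R - V = -1832 - 1*7175824/13975 = -1832 - 7175824/13975 = -32778024/13975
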